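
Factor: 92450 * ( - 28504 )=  - 2^4 * 5^2*7^1 * 43^2*509^1  =  - 2635194800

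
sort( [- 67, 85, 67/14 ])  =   [ -67, 67/14, 85 ] 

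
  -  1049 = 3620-4669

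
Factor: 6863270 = 2^1 * 5^1*83^1  *8269^1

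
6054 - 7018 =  - 964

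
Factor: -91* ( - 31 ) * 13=7^1  *13^2 * 31^1=36673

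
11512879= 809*14231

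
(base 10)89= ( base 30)2T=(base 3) 10022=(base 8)131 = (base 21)45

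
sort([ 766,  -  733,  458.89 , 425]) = [ - 733, 425, 458.89, 766 ]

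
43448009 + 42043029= 85491038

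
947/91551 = 947/91551= 0.01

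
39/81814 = 39/81814 = 0.00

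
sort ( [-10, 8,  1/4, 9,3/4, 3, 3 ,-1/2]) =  [ - 10,-1/2,1/4, 3/4,  3, 3, 8 , 9 ] 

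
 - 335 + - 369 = - 704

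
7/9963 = 7/9963 = 0.00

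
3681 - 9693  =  -6012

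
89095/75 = 17819/15 = 1187.93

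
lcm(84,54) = 756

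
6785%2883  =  1019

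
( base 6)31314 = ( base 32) 43U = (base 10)4222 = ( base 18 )D0A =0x107E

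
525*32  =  16800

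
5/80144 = 5/80144 = 0.00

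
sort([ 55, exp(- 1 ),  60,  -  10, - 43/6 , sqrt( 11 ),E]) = [-10 ,  -  43/6, exp(-1), E,sqrt(11), 55, 60] 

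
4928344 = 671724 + 4256620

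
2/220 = 1/110 =0.01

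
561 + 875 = 1436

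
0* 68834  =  0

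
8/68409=8/68409 = 0.00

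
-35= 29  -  64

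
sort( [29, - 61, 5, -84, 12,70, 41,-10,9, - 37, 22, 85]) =[ - 84,  -  61, - 37, - 10, 5,9,12 , 22,29, 41 , 70,85 ] 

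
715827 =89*8043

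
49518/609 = 2358/29 = 81.31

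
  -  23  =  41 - 64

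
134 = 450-316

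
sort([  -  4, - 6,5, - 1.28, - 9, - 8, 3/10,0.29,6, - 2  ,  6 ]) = [ - 9, - 8 , - 6, - 4,  -  2, - 1.28,  0.29, 3/10,5,6,6 ]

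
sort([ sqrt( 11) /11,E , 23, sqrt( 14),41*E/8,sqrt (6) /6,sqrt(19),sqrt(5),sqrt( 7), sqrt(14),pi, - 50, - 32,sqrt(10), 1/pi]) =[ - 50, - 32 , sqrt( 11)/11,1/pi,sqrt ( 6)/6,sqrt( 5),  sqrt (7),E,pi,sqrt ( 10),sqrt( 14),sqrt(14), sqrt( 19),41*E/8, 23]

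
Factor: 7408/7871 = 2^4  *17^( - 1) = 16/17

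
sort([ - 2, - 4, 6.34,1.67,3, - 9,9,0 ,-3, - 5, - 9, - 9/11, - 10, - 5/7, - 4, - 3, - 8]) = [ - 10,  -  9, - 9, - 8,  -  5 , - 4, - 4, - 3, - 3 ,-2, - 9/11, - 5/7,0,1.67,3,6.34 , 9 ]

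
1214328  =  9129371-7915043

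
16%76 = 16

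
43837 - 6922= 36915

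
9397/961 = 9397/961 = 9.78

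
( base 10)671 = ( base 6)3035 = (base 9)825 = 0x29F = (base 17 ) 258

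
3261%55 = 16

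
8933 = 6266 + 2667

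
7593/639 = 11 + 188/213 = 11.88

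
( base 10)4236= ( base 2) 1000010001100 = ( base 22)8GC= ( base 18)D16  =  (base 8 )10214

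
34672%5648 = 784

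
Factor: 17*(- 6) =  - 102 = - 2^1*3^1 * 17^1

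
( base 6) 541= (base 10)205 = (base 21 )9g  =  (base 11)177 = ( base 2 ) 11001101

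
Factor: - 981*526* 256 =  - 2^9*3^2*109^1*263^1 = - 132097536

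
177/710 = 177/710  =  0.25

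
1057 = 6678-5621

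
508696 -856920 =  - 348224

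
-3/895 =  - 1 + 892/895 = -  0.00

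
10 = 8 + 2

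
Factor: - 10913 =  -7^1*1559^1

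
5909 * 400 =2363600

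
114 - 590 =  - 476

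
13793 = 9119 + 4674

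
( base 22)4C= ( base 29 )3d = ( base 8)144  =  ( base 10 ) 100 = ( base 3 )10201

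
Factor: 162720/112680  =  452/313 = 2^2*113^1 * 313^( - 1)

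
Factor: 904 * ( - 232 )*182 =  - 2^7 * 7^1 * 13^1*29^1 * 113^1 = -38170496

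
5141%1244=165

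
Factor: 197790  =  2^1 * 3^1*5^1*19^1*347^1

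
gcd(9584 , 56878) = 2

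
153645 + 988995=1142640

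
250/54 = 4 + 17/27 = 4.63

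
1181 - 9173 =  -7992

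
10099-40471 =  -30372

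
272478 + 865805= 1138283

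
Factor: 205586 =2^1 * 102793^1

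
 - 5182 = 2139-7321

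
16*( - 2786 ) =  - 44576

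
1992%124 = 8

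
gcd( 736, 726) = 2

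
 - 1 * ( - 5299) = 5299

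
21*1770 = 37170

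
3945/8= 3945/8 = 493.12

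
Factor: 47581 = 47581^1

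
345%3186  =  345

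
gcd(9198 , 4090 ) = 2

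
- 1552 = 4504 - 6056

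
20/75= 4/15  =  0.27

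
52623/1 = 52623=52623.00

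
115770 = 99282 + 16488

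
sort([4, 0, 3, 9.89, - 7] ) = [ - 7, 0, 3, 4,9.89 ] 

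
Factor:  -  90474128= - 2^4*113^1 * 163^1*307^1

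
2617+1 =2618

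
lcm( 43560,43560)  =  43560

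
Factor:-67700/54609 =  - 2^2*3^( - 1)* 5^2*109^ ( - 1)*167^(  -  1)*677^1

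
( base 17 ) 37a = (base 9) 1326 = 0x3E4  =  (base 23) 1k7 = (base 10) 996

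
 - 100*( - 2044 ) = 204400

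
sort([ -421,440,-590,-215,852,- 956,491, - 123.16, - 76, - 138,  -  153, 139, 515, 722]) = [-956,-590, - 421, - 215,  -  153,  -  138,-123.16,-76,139, 440, 491, 515,722, 852]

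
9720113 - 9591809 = 128304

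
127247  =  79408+47839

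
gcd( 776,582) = 194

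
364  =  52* 7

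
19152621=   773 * 24777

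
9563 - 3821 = 5742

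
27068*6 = 162408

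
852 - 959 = - 107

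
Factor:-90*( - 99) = 2^1*3^4 *5^1*11^1 = 8910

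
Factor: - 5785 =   -  5^1*13^1*89^1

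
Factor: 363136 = 2^7*2837^1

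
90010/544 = 45005/272 = 165.46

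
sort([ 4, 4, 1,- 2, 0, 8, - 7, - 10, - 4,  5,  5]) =[ - 10, - 7 , - 4,-2, 0, 1,  4 , 4, 5,5,8 ]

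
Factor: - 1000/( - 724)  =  2^1*5^3*181^( - 1)=250/181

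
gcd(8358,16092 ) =6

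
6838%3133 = 572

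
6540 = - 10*( - 654 ) 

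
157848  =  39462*4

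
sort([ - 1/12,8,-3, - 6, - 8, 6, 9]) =[ - 8, - 6, - 3, - 1/12,6,8, 9]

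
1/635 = 1/635 = 0.00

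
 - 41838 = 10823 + - 52661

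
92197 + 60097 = 152294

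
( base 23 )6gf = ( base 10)3557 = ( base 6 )24245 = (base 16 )DE5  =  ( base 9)4782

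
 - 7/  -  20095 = 7/20095 = 0.00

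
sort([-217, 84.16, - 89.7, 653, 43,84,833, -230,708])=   [ - 230, - 217, - 89.7, 43, 84 , 84.16,653,708,  833 ] 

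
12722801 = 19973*637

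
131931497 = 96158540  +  35772957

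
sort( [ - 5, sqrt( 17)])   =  [ - 5, sqrt(17)]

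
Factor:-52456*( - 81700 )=4285655200 = 2^5*5^2*19^1*43^1  *  79^1*83^1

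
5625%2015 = 1595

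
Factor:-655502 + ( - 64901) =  -720403^1 = -720403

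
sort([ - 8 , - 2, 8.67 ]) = [ - 8, - 2,  8.67 ]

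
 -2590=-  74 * 35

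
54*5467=295218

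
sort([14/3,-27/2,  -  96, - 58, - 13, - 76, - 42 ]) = [ - 96,- 76, - 58, - 42, - 27/2, - 13, 14/3 ]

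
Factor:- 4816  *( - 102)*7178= 3526063296= 2^6*3^1*7^1  *17^1*37^1*43^1*97^1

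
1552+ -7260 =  - 5708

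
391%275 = 116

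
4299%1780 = 739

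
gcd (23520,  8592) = 48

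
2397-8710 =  - 6313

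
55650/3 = 18550  =  18550.00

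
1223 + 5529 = 6752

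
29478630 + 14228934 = 43707564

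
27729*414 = 11479806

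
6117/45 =135  +  14/15 = 135.93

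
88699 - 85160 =3539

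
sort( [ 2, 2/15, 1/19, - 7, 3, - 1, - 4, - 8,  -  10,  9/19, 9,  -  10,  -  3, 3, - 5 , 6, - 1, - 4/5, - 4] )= [ - 10, - 10,  -  8, - 7, - 5, - 4, - 4, - 3,  -  1,- 1, - 4/5 , 1/19, 2/15  ,  9/19,2, 3, 3, 6,  9]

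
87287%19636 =8743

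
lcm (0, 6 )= 0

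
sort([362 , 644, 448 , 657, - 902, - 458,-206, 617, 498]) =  [ - 902,  -  458, - 206, 362,448, 498, 617, 644, 657]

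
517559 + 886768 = 1404327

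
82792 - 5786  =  77006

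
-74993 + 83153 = 8160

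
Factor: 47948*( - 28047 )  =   - 1344797556=- 2^2 * 3^1*9349^1*11987^1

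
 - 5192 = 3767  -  8959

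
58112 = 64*908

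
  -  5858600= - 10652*550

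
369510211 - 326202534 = 43307677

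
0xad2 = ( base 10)2770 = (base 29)38f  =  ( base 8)5322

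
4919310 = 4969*990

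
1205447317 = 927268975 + 278178342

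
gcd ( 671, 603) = 1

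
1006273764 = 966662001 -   -  39611763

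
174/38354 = 87/19177 =0.00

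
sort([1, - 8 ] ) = [  -  8, 1]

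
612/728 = 153/182 = 0.84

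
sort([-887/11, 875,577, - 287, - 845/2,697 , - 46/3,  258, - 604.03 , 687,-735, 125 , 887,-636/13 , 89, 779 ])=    [-735, - 604.03, -845/2, -287, -887/11, - 636/13,-46/3 , 89, 125,  258,577, 687,697, 779, 875,887]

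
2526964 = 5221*484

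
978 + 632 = 1610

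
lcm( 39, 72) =936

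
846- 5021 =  - 4175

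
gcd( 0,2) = 2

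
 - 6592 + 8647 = 2055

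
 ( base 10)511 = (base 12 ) 367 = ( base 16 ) 1FF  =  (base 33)FG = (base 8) 777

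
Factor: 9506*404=2^3*7^2*97^1*101^1  =  3840424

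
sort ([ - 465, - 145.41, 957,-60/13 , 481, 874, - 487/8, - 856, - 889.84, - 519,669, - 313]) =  [ - 889.84, - 856, - 519, - 465, - 313,-145.41, - 487/8, - 60/13, 481, 669, 874,957]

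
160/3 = 53+1/3 = 53.33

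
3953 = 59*67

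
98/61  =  98/61 =1.61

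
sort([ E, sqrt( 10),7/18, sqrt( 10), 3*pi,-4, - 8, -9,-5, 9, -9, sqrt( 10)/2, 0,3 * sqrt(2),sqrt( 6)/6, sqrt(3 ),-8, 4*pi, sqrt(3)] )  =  [ - 9,- 9,-8, -8, - 5, - 4, 0,7/18, sqrt(6)/6, sqrt ( 10) /2,sqrt(3),sqrt ( 3),E , sqrt( 10 ), sqrt( 10 ), 3 * sqrt(2),9, 3*pi , 4*pi] 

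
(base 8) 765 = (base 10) 501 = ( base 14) 27b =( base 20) 151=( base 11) 416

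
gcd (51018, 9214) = 2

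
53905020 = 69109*780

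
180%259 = 180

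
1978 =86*23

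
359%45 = 44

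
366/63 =5+17/21 = 5.81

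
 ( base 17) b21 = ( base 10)3214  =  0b110010001110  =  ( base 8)6216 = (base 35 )2LT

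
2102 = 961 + 1141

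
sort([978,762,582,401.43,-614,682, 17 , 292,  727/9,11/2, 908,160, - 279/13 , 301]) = [ - 614, - 279/13,11/2,17,727/9, 160,292, 301,401.43,582,682,762, 908,978]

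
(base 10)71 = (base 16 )47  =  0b1000111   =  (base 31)29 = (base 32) 27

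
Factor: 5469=3^1*1823^1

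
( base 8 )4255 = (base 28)2n9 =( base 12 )1351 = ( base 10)2221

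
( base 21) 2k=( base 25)2c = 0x3e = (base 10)62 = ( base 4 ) 332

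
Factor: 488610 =2^1 * 3^2 * 5^1 * 61^1*89^1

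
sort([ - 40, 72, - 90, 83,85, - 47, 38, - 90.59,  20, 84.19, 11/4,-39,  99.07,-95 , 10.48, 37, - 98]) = [ - 98, - 95, - 90.59, - 90, - 47, - 40, - 39,11/4, 10.48, 20,37,38,  72, 83, 84.19 , 85, 99.07]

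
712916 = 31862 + 681054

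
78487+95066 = 173553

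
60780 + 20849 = 81629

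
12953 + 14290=27243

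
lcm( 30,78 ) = 390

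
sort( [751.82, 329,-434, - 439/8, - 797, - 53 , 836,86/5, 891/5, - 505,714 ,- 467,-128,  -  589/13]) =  [ -797,  -  505, - 467, - 434 , - 128,- 439/8, - 53,  -  589/13,86/5,891/5,  329, 714 , 751.82, 836 ]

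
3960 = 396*10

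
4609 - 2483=2126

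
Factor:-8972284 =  - 2^2*73^1*30727^1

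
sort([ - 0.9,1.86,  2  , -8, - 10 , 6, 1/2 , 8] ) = [ - 10,- 8, - 0.9 , 1/2,1.86, 2,6, 8]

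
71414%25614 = 20186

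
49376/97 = 49376/97=509.03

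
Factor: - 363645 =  - 3^2*5^1*8081^1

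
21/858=7/286 = 0.02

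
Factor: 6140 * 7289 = 2^2*5^1 * 37^1*197^1*307^1 = 44754460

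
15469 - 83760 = -68291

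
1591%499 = 94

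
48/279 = 16/93 = 0.17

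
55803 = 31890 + 23913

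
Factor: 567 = 3^4*7^1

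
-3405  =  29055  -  32460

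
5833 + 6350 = 12183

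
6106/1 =6106= 6106.00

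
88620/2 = 44310 = 44310.00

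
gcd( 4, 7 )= 1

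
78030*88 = 6866640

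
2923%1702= 1221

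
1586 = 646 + 940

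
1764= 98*18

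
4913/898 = 4913/898=5.47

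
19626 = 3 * 6542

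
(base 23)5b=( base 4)1332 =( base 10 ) 126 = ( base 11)105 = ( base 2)1111110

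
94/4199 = 94/4199 = 0.02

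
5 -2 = 3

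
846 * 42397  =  35867862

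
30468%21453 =9015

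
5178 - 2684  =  2494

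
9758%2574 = 2036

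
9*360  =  3240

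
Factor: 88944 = 2^4*3^1*17^1 * 109^1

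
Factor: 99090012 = 2^2*3^1 * 7^1 * 31^1* 38053^1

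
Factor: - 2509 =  - 13^1*  193^1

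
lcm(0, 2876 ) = 0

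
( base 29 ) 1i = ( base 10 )47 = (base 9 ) 52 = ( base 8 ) 57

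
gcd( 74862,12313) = 1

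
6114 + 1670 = 7784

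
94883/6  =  94883/6 =15813.83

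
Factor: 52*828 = 2^4 * 3^2*13^1 * 23^1= 43056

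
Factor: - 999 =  - 3^3*37^1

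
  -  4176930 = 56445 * ( -74) 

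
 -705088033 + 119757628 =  - 585330405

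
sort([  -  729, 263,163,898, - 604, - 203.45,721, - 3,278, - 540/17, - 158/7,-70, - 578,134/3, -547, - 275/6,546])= [-729, - 604, - 578, - 547,-203.45,-70,-275/6,  -  540/17 , - 158/7,- 3,134/3,163,263,278, 546, 721,898 ]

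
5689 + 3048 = 8737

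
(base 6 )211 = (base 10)79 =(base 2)1001111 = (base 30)2J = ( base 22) 3D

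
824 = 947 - 123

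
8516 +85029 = 93545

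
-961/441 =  - 961/441 =-2.18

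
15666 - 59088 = - 43422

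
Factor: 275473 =11^1 * 79^1*317^1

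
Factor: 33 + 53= 86 = 2^1*43^1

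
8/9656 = 1/1207 = 0.00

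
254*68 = 17272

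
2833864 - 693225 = 2140639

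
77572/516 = 451/3 = 150.33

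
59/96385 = 59/96385 = 0.00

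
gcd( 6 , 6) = 6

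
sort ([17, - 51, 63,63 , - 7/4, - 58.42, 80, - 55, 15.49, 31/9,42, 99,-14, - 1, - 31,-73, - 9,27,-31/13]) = [-73,  -  58.42, - 55,  -  51,-31,- 14 ,-9, - 31/13,-7/4, - 1, 31/9,15.49, 17,27,  42, 63,  63, 80,99]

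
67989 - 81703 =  - 13714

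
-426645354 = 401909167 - 828554521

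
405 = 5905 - 5500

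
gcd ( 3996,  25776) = 36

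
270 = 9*30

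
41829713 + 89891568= 131721281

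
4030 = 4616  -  586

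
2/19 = 2/19 = 0.11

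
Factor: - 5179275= -3^3* 5^2*7673^1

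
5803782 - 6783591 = - 979809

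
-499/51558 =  - 1+51059/51558 = - 0.01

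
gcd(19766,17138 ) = 2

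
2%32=2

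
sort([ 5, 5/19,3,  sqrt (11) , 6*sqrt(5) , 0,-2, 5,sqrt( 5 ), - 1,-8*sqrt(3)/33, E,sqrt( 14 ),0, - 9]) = [ - 9 , - 2 ,  -  1 ,-8 * sqrt( 3)/33, 0,0, 5/19, sqrt( 5),E,3, sqrt( 11 ), sqrt( 14), 5,5,6*sqrt( 5)]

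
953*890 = 848170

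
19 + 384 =403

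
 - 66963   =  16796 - 83759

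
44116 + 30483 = 74599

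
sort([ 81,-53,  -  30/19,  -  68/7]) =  [ -53  , -68/7, - 30/19,81] 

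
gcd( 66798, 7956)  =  18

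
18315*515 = 9432225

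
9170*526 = 4823420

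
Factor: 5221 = 23^1*  227^1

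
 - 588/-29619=196/9873  =  0.02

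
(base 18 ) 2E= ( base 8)62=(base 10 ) 50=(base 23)24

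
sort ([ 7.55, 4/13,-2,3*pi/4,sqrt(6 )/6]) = [-2 , 4/13, sqrt( 6)/6,  3*pi/4,7.55] 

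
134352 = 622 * 216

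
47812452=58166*822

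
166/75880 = 83/37940 = 0.00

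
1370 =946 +424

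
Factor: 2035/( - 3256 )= - 2^ (  -  3 )*5^1=- 5/8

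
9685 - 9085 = 600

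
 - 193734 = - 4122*47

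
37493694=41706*899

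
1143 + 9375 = 10518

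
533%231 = 71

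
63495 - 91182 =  - 27687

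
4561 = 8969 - 4408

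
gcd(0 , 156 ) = 156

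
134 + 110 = 244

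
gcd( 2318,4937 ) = 1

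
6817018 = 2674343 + 4142675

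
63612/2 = 31806 = 31806.00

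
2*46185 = 92370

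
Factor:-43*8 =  - 344 = - 2^3 * 43^1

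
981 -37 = 944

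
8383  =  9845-1462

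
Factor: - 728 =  - 2^3*7^1*13^1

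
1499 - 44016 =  - 42517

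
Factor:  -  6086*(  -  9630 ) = 58608180= 2^2*3^2*5^1*17^1*107^1*179^1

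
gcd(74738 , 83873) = 1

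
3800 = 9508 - 5708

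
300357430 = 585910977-285553547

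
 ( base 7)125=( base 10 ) 68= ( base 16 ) 44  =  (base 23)2m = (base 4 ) 1010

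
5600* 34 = 190400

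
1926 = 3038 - 1112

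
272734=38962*7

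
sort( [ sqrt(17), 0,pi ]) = [0,pi,sqrt( 17) ]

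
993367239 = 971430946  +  21936293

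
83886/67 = 83886/67=1252.03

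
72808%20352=11752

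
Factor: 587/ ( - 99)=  - 3^( - 2 )*11^( - 1) *587^1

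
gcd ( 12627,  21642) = 3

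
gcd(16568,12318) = 2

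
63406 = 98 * 647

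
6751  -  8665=-1914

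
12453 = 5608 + 6845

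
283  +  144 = 427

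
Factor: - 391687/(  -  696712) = 2^(-3)*43^1*73^ (  -  1)*1193^( - 1 ) * 9109^1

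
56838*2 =113676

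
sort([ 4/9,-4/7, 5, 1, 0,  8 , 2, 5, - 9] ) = [  -  9, - 4/7, 0,4/9,1, 2, 5, 5,8 ]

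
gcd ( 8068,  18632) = 4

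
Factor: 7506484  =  2^2*157^1*11953^1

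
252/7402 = 126/3701 = 0.03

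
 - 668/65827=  - 1 + 65159/65827  =  -0.01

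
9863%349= 91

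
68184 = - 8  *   (-8523)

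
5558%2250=1058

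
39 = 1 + 38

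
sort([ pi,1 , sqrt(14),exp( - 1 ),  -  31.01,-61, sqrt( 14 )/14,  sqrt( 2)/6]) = [  -  61,-31.01,sqrt(2) /6,sqrt( 14 )/14,exp( - 1), 1,pi,  sqrt( 14 )]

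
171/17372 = 171/17372 =0.01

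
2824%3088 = 2824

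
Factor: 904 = 2^3*113^1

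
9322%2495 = 1837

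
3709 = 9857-6148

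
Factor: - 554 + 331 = -223^1 = - 223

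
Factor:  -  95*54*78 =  - 2^2*3^4  *  5^1 *13^1 *19^1 = - 400140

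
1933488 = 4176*463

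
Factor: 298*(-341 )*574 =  - 58328732 = -2^2*7^1*11^1*31^1*41^1*149^1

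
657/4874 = 657/4874  =  0.13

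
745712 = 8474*88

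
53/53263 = 53/53263  =  0.00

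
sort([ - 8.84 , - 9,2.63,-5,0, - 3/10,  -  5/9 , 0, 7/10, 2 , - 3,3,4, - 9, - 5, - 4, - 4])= [- 9, - 9, - 8.84,  -  5 , - 5, - 4 ,  -  4,-3, - 5/9, - 3/10,0, 0, 7/10, 2,2.63,3,4]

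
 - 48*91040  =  - 4369920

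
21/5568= 7/1856 =0.00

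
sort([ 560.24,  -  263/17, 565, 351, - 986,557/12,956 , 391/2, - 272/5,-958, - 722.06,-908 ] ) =[ - 986,-958,-908, - 722.06,-272/5,  -  263/17,557/12,391/2, 351, 560.24 , 565, 956]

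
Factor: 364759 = 364759^1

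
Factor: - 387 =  - 3^2*43^1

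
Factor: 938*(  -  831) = -779478 =-2^1 * 3^1*7^1*67^1 * 277^1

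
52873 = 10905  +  41968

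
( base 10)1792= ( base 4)130000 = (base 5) 24132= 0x700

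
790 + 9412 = 10202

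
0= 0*733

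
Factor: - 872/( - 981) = 8/9 = 2^3*3^( - 2) 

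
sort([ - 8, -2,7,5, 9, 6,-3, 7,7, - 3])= [ - 8, - 3, - 3, - 2,5,6, 7,7,7, 9 ] 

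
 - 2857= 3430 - 6287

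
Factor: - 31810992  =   - 2^4*3^1*131^1 * 5059^1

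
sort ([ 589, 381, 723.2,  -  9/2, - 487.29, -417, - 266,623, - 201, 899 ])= [ - 487.29, - 417 , - 266,  -  201,-9/2, 381, 589,623,723.2, 899]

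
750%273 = 204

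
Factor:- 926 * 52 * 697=-33561944 = - 2^3*13^1 *17^1*41^1*463^1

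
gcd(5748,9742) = 2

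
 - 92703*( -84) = 7787052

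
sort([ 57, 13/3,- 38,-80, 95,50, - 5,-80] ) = [ - 80,-80, - 38, - 5, 13/3 , 50,  57, 95]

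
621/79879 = 27/3473 = 0.01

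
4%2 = 0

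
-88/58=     -  2 + 14/29 = - 1.52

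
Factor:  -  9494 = - 2^1*47^1*101^1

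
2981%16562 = 2981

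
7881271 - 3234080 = 4647191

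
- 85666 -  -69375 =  - 16291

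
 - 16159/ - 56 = 16159/56 = 288.55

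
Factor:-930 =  -2^1* 3^1 * 5^1*31^1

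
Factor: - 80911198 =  -2^1*40455599^1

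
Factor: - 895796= - 2^2 *11^1*20359^1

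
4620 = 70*66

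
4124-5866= - 1742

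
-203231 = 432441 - 635672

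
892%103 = 68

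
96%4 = 0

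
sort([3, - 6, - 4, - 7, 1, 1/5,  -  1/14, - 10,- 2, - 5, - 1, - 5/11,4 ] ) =[-10, - 7,  -  6,-5, - 4, - 2, - 1, - 5/11, - 1/14, 1/5,1, 3, 4] 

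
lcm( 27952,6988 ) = 27952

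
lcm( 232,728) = 21112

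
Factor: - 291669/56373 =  - 119/23 = -7^1*17^1*23^( - 1) 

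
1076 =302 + 774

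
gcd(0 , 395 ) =395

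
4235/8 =4235/8=529.38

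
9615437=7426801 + 2188636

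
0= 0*793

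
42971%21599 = 21372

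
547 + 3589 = 4136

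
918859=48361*19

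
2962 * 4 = 11848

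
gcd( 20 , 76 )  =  4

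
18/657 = 2/73 = 0.03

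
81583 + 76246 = 157829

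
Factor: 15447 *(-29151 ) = -3^3 *19^1*41^1*79^1*271^1 = - 450295497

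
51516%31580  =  19936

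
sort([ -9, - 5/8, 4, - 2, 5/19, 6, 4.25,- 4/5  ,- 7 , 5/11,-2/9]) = [ -9,-7,-2,  -  4/5,-5/8, - 2/9, 5/19,  5/11, 4, 4.25 , 6 ] 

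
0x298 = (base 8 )1230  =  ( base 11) 554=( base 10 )664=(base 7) 1636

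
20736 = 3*6912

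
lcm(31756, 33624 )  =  571608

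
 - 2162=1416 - 3578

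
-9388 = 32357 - 41745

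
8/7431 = 8/7431 = 0.00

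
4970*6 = 29820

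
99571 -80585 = 18986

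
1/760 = 1/760 = 0.00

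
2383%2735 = 2383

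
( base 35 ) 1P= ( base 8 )74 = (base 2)111100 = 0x3c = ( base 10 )60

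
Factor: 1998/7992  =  2^(-2 ) = 1/4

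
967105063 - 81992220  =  885112843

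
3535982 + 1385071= 4921053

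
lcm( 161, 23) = 161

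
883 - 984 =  - 101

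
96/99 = 32/33 = 0.97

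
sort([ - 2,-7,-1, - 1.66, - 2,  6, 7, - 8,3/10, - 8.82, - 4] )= [  -  8.82,  -  8, - 7,- 4, - 2, - 2,-1.66, - 1, 3/10, 6, 7]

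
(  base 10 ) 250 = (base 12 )18A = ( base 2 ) 11111010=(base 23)ak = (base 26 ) 9g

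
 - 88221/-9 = 29407/3 = 9802.33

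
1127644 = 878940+248704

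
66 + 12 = 78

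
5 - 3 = 2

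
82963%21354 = 18901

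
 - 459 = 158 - 617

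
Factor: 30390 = 2^1*3^1*5^1*1013^1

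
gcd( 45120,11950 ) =10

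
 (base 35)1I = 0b110101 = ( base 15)38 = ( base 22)29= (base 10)53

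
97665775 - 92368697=5297078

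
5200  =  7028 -1828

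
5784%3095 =2689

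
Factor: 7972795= 5^1*1594559^1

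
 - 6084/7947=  - 676/883 =- 0.77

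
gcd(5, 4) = 1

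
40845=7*5835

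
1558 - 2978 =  - 1420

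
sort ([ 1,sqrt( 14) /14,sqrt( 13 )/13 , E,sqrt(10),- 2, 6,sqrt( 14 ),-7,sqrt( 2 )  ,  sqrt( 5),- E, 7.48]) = [-7, - E, - 2,sqrt(14)/14,sqrt (13)/13,1, sqrt( 2),sqrt( 5 ) , E,sqrt( 10), sqrt(14), 6,7.48] 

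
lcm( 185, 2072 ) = 10360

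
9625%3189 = 58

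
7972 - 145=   7827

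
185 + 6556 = 6741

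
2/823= 2/823 = 0.00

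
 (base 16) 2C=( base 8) 54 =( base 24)1K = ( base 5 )134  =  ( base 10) 44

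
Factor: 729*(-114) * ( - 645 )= 53603370 = 2^1*3^8*5^1*19^1*43^1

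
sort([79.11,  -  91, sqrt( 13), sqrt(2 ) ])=[ - 91  ,  sqrt( 2 ), sqrt( 13),79.11] 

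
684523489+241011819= 925535308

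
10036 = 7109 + 2927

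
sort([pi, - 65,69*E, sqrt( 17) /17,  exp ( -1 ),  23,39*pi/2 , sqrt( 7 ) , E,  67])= [ - 65,sqrt(17)/17,exp( -1 ),  sqrt(7),E , pi,23,39*pi/2,  67,69 * E]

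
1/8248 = 1/8248  =  0.00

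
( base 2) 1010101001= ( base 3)221020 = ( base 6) 3053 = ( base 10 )681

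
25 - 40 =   -  15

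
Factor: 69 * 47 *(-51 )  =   - 165393=- 3^2 *17^1*23^1 * 47^1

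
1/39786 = 1/39786 = 0.00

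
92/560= 23/140=0.16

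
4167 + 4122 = 8289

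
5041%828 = 73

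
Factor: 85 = 5^1*17^1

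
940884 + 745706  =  1686590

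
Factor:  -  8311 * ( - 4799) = 39884489= 4799^1*8311^1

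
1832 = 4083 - 2251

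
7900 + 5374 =13274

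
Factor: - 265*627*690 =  - 114646950 =-  2^1 * 3^2*5^2*11^1 * 19^1*23^1*53^1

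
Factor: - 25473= - 3^1 * 7^1*1213^1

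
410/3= 136 + 2/3 = 136.67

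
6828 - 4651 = 2177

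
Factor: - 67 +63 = - 4 = - 2^2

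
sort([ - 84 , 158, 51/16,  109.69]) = [ - 84 , 51/16, 109.69 , 158] 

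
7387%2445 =52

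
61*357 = 21777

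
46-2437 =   -  2391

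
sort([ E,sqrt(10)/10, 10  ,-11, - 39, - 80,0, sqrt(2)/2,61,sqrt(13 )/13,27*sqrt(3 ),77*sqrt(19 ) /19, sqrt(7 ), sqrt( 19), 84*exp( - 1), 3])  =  [ -80,- 39 ,-11,0, sqrt( 13)/13,  sqrt(10)/10,sqrt(2 ) /2, sqrt(7),E,3, sqrt (19), 10,77*sqrt(19 )/19,84*exp( - 1),27*sqrt(3), 61 ]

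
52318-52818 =- 500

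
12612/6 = 2102 = 2102.00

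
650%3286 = 650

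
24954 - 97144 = - 72190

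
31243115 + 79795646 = 111038761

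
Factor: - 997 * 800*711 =-567093600 = - 2^5*3^2 * 5^2*79^1*997^1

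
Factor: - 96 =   -  2^5 *3^1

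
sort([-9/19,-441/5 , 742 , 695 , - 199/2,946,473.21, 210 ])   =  [-199/2, - 441/5, - 9/19,210, 473.21 , 695, 742,946]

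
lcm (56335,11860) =225340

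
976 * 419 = 408944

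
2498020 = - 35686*( - 70) 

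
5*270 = 1350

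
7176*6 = 43056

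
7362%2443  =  33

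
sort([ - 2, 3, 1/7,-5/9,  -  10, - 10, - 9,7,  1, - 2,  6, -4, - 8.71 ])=[  -  10, -10,- 9,  -  8.71,-4, - 2, - 2,  -  5/9,1/7,1 , 3, 6,7 ]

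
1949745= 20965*93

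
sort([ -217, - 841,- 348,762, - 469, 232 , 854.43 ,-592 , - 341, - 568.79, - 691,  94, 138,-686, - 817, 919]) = [-841, - 817, - 691,  -  686, -592, - 568.79, -469, - 348,- 341, - 217, 94, 138, 232, 762,854.43, 919]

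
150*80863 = 12129450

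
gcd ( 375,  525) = 75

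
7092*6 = 42552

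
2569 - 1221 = 1348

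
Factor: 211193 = 211193^1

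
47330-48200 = - 870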